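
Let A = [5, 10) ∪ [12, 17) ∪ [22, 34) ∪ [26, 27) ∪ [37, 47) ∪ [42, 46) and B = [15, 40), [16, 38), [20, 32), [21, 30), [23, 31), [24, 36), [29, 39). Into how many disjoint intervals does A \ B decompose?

3

Merge the first list: [5, 10), [12, 17), [22, 34), [37, 47).
Merge the second list: [15, 40).
A \ B = [5, 10), [12, 15), [40, 47).
That is 3 disjoint pieces.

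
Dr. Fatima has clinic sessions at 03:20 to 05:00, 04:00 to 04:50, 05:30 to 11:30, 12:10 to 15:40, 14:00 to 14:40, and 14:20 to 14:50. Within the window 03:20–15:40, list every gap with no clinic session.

The merged coverage is 03:20-05:00, 05:30-11:30, 12:10-15:40.
Complement within 03:20-15:40: 05:00-05:30, 11:30-12:10.

05:00-05:30, 11:30-12:10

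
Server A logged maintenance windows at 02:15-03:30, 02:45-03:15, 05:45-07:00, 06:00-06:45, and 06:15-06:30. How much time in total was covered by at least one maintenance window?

Merged: 02:15-03:30, 05:45-07:00.
Lengths: 1 h 15 min + 1 h 15 min = 2 h 30 min.

2 h 30 min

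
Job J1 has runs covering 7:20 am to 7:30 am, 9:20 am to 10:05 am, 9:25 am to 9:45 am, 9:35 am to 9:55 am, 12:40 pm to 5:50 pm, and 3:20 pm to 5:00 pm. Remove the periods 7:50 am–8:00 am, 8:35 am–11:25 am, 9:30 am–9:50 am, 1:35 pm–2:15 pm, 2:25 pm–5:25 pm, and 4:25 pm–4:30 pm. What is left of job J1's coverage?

7:20 am–7:30 am, 12:40 pm–1:35 pm, 2:15 pm–2:25 pm, 5:25 pm–5:50 pm

First set merges to 7:20 am–7:30 am, 9:20 am–10:05 am, 12:40 pm–5:50 pm.
Second set merges to 7:50 am–8:00 am, 8:35 am–11:25 am, 1:35 pm–2:15 pm, 2:25 pm–5:25 pm.
7:20 am–7:30 am: nothing removed.
9:20 am–10:05 am: entirely removed.
12:40 pm–5:50 pm \ B = 12:40 pm–1:35 pm, 2:15 pm–2:25 pm, 5:25 pm–5:50 pm.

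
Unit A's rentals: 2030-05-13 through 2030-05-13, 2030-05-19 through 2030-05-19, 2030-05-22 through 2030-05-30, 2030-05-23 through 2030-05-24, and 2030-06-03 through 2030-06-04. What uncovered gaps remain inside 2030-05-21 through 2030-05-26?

2030-05-21 through 2030-05-21

After merging, the occupied span is 2030-05-13 through 2030-05-13, 2030-05-19 through 2030-05-19, 2030-05-22 through 2030-05-30, 2030-06-03 through 2030-06-04.
Complement within 2030-05-21 through 2030-05-26: 2030-05-21 through 2030-05-21.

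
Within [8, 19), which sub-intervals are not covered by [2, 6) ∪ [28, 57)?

[8, 19)

Covered (merged): [2, 6), [28, 57).
Complement within [8, 19): [8, 19).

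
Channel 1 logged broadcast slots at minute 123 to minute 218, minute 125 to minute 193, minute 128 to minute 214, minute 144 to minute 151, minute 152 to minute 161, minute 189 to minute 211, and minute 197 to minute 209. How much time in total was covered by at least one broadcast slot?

95 minutes

Merged: minute 123 to minute 218.
Length: 95 minutes.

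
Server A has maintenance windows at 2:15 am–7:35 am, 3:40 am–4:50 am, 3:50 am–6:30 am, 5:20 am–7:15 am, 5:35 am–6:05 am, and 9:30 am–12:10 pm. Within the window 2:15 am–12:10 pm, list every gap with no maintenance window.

7:35 am-9:30 am

Covered (merged): 2:15 am-7:35 am, 9:30 am-12:10 pm.
Uncovered inside 2:15 am-12:10 pm: 7:35 am-9:30 am.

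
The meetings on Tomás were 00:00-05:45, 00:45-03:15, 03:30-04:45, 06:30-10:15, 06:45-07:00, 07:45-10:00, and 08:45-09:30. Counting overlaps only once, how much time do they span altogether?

9 h 30 min

Merged: 00:00-05:45, 06:30-10:15.
Lengths: 5 h 45 min + 3 h 45 min = 9 h 30 min.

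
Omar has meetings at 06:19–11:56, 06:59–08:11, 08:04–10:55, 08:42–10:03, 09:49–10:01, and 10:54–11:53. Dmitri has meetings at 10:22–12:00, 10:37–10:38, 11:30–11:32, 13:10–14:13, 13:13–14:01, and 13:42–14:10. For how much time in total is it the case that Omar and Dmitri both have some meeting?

A, merged: 06:19-11:56.
B, merged: 10:22-12:00, 13:10-14:13.
A ∩ B = 10:22-11:56.
Total: 1 h 34 min.

1 h 34 min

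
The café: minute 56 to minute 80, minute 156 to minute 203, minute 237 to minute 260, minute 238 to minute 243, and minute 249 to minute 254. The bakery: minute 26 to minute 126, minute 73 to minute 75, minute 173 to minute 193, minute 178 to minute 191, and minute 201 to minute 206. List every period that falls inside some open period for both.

minute 56 to minute 80, minute 173 to minute 193, minute 201 to minute 203

First set merges to minute 56 to minute 80, minute 156 to minute 203, minute 237 to minute 260.
Second set merges to minute 26 to minute 126, minute 173 to minute 193, minute 201 to minute 206.
minute 56 to minute 80 ∩ B → minute 56 to minute 80.
minute 156 to minute 203 ∩ B → minute 173 to minute 193, minute 201 to minute 203.
minute 237 to minute 260 meets no B interval.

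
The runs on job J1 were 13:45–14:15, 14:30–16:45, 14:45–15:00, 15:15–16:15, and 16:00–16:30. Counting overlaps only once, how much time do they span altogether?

2 h 45 min

Merged: 13:45-14:15, 14:30-16:45.
Lengths: 30 min + 2 h 15 min = 2 h 45 min.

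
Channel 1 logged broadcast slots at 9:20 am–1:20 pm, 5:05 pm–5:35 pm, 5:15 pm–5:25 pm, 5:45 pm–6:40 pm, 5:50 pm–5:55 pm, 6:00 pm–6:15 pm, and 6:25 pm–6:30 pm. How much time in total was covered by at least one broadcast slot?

Merged: 9:20 am–1:20 pm, 5:05 pm–5:35 pm, 5:45 pm–6:40 pm.
Lengths: 4 h + 30 min + 55 min = 5 h 25 min.

5 h 25 min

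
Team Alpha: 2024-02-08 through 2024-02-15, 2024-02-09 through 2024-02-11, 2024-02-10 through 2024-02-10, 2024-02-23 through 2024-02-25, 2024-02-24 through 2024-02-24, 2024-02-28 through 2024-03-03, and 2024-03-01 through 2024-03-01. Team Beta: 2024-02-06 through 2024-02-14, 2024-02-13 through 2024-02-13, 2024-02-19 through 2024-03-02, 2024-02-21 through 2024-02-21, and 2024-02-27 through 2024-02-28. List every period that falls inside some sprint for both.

2024-02-08 through 2024-02-14, 2024-02-23 through 2024-02-25, 2024-02-28 through 2024-03-02

First set merges to 2024-02-08 through 2024-02-15, 2024-02-23 through 2024-02-25, 2024-02-28 through 2024-03-03.
Second set merges to 2024-02-06 through 2024-02-14, 2024-02-19 through 2024-03-02.
2024-02-08 through 2024-02-15 overlaps B on 2024-02-08 through 2024-02-14.
2024-02-23 through 2024-02-25 overlaps B on 2024-02-23 through 2024-02-25.
2024-02-28 through 2024-03-03 overlaps B on 2024-02-28 through 2024-03-02.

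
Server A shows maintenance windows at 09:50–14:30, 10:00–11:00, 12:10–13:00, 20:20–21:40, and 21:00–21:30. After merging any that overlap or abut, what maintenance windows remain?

10:00-11:00 overlaps/touches 09:50-14:30 → extend to 09:50-14:30.
12:10-13:00 overlaps/touches 09:50-14:30 → extend to 09:50-14:30.
20:20-21:40 is disjoint → start new block.
21:00-21:30 overlaps/touches 20:20-21:40 → extend to 20:20-21:40.

09:50-14:30, 20:20-21:40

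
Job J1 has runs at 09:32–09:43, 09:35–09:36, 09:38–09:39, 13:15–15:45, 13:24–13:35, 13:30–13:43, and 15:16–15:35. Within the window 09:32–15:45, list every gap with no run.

After merging, the occupied span is 09:32–09:43, 13:15–15:45.
Gaps within 09:32–15:45: 09:43–13:15.

09:43–13:15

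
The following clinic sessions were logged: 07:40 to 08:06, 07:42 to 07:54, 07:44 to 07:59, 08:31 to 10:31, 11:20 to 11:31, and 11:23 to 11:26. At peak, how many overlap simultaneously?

3

Sweep endpoints in order; track running count of active intervals.
Peak of 3 reached at 07:44.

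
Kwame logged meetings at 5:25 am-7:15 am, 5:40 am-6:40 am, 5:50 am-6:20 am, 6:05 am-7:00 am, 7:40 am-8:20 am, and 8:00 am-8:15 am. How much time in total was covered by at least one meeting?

Merged: 5:25 am-7:15 am, 7:40 am-8:20 am.
Lengths: 1 h 50 min + 40 min = 2 h 30 min.

2 h 30 min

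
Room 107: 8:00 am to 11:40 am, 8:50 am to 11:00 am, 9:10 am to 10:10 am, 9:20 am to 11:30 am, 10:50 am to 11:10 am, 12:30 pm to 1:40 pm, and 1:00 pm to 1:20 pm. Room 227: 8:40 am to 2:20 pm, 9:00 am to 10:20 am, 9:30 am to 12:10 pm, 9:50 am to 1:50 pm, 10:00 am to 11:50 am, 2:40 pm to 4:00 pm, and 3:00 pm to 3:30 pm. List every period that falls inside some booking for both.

Merge the first list: 8:00 am-11:40 am, 12:30 pm-1:40 pm.
Merge the second list: 8:40 am-2:20 pm, 2:40 pm-4:00 pm.
8:00 am-11:40 am meets the second set on 8:40 am-11:40 am.
12:30 pm-1:40 pm meets the second set on 12:30 pm-1:40 pm.

8:40 am-11:40 am, 12:30 pm-1:40 pm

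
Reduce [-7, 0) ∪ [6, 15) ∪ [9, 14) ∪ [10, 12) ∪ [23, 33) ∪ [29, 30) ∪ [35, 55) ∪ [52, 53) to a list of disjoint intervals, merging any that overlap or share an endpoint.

[-7, 0) ∪ [6, 15) ∪ [23, 33) ∪ [35, 55)

[6, 15) is disjoint → start new block.
[9, 14) overlaps/touches [6, 15) → extend to [6, 15).
[10, 12) overlaps/touches [6, 15) → extend to [6, 15).
[23, 33) is disjoint → start new block.
[29, 30) overlaps/touches [23, 33) → extend to [23, 33).
[35, 55) is disjoint → start new block.
[52, 53) overlaps/touches [35, 55) → extend to [35, 55).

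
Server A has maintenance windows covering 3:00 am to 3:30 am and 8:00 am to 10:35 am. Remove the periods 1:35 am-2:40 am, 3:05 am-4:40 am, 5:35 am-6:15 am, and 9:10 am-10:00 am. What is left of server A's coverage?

3:00 am-3:05 am, 8:00 am-9:10 am, 10:00 am-10:35 am

3:00 am-3:30 am \ B = 3:00 am-3:05 am.
8:00 am-10:35 am \ B = 8:00 am-9:10 am, 10:00 am-10:35 am.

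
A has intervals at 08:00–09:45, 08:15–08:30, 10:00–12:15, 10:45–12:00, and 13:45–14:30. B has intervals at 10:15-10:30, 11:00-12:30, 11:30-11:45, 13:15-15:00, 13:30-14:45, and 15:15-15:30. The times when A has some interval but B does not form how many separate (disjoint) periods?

3

A, merged: 08:00–09:45, 10:00–12:15, 13:45–14:30.
B, merged: 10:15–10:30, 11:00–12:30, 13:15–15:00, 15:15–15:30.
A \ B = 08:00–09:45, 10:00–10:15, 10:30–11:00.
That is 3 disjoint pieces.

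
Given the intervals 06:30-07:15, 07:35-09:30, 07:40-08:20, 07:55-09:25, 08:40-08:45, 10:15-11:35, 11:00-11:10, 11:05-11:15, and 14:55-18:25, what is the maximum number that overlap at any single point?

3

Sweep endpoints in order; track running count of active intervals.
Peak of 3 reached at 07:55.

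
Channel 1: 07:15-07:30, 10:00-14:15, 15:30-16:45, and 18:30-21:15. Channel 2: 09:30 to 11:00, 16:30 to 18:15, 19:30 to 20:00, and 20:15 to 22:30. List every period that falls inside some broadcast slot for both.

07:15–07:30 meets no B interval.
10:00–14:15 ∩ B → 10:00–11:00.
15:30–16:45 ∩ B → 16:30–16:45.
18:30–21:15 ∩ B → 19:30–20:00, 20:15–21:15.

10:00–11:00, 16:30–16:45, 19:30–20:00, 20:15–21:15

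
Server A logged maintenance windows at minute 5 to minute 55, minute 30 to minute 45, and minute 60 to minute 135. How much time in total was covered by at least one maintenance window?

Merged: minute 5 to minute 55, minute 60 to minute 135.
Lengths: 50 minutes + 75 minutes = 125 minutes.

125 minutes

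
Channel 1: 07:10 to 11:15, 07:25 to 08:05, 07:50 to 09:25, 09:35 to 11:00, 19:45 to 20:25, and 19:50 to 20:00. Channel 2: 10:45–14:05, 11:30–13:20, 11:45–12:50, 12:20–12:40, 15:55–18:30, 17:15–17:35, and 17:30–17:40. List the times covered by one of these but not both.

07:10–10:45, 11:15–14:05, 15:55–18:30, 19:45–20:25

First set merges to 07:10–11:15, 19:45–20:25.
Second set merges to 10:45–14:05, 15:55–18:30.
A but not B: 07:10–10:45, 19:45–20:25.
B but not A: 11:15–14:05, 15:55–18:30.
Combining gives A △ B.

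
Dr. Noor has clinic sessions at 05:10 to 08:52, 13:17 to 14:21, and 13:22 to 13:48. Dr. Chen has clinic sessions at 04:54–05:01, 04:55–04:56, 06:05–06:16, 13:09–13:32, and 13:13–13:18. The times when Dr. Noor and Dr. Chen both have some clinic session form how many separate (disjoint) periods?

2

A, merged: 05:10–08:52, 13:17–14:21.
B, merged: 04:54–05:01, 06:05–06:16, 13:09–13:32.
A ∩ B = 06:05–06:16, 13:17–13:32.
That is 2 disjoint pieces.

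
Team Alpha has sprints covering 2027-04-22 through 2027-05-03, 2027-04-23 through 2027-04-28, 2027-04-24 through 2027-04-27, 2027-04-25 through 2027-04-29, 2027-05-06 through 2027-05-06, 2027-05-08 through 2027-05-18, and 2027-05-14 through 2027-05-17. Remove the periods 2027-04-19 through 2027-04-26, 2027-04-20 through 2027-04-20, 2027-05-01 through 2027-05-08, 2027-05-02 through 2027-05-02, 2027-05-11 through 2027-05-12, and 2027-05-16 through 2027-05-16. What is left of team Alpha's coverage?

2027-04-27 through 2027-04-30, 2027-05-09 through 2027-05-10, 2027-05-13 through 2027-05-15, 2027-05-17 through 2027-05-18

A, merged: 2027-04-22 through 2027-05-03, 2027-05-06 through 2027-05-06, 2027-05-08 through 2027-05-18.
B, merged: 2027-04-19 through 2027-04-26, 2027-05-01 through 2027-05-08, 2027-05-11 through 2027-05-12, 2027-05-16 through 2027-05-16.
2027-04-22 through 2027-05-03 \ B = 2027-04-27 through 2027-04-30.
2027-05-06 through 2027-05-06: entirely removed.
2027-05-08 through 2027-05-18 \ B = 2027-05-09 through 2027-05-10, 2027-05-13 through 2027-05-15, 2027-05-17 through 2027-05-18.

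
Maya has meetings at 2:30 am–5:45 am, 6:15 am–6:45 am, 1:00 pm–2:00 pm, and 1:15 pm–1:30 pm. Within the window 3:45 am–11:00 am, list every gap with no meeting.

The merged coverage is 2:30 am–5:45 am, 6:15 am–6:45 am, 1:00 pm–2:00 pm.
Gaps within 3:45 am–11:00 am: 5:45 am–6:15 am, 6:45 am–11:00 am.

5:45 am–6:15 am, 6:45 am–11:00 am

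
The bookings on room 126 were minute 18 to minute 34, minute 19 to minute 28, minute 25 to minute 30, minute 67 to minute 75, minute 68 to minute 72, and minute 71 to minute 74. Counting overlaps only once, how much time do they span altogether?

24 minutes

Merged: minute 18 to minute 34, minute 67 to minute 75.
Lengths: 16 minutes + 8 minutes = 24 minutes.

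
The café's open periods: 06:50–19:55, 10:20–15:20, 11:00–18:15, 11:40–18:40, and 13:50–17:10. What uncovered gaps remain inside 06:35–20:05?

After merging, the occupied span is 06:50–19:55.
Gaps within 06:35–20:05: 06:35–06:50, 19:55–20:05.

06:35–06:50, 19:55–20:05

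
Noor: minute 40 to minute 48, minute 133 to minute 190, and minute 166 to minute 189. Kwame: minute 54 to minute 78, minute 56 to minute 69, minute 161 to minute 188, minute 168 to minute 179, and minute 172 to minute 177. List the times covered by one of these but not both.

First set merges to minute 40 to minute 48, minute 133 to minute 190.
Second set merges to minute 54 to minute 78, minute 161 to minute 188.
Only in the first: minute 40 to minute 48, minute 133 to minute 161, minute 188 to minute 190.
Only in the second: minute 54 to minute 78.
Together these are the periods covered by exactly one.

minute 40 to minute 48, minute 54 to minute 78, minute 133 to minute 161, minute 188 to minute 190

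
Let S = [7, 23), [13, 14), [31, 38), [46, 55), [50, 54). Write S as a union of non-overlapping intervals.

[7, 23) ∪ [31, 38) ∪ [46, 55)

[13, 14) overlaps/touches [7, 23) → extend to [7, 23).
[31, 38) is disjoint → start new block.
[46, 55) is disjoint → start new block.
[50, 54) overlaps/touches [46, 55) → extend to [46, 55).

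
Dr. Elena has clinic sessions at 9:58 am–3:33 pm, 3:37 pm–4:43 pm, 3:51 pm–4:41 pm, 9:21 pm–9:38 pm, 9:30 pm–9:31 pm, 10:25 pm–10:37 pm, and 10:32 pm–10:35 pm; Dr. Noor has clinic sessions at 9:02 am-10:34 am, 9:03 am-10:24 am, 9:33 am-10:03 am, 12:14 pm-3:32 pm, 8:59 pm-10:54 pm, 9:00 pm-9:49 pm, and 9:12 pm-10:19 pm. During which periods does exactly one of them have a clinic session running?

Merge the first list: 9:58 am–3:33 pm, 3:37 pm–4:43 pm, 9:21 pm–9:38 pm, 10:25 pm–10:37 pm.
Merge the second list: 9:02 am–10:34 am, 12:14 pm–3:32 pm, 8:59 pm–10:54 pm.
A \ B = 10:34 am–12:14 pm, 3:32 pm–3:33 pm, 3:37 pm–4:43 pm.
B \ A = 9:02 am–9:58 am, 8:59 pm–9:21 pm, 9:38 pm–10:25 pm, 10:37 pm–10:54 pm.
Union of the two gives the symmetric difference.

9:02 am–9:58 am, 10:34 am–12:14 pm, 3:32 pm–3:33 pm, 3:37 pm–4:43 pm, 8:59 pm–9:21 pm, 9:38 pm–10:25 pm, 10:37 pm–10:54 pm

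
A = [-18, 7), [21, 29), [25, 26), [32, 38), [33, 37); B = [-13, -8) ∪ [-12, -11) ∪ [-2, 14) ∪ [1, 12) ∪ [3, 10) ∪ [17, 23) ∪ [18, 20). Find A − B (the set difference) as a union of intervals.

[-18, -13) ∪ [-8, -2) ∪ [23, 29) ∪ [32, 38)

Merge the first list: [-18, 7), [21, 29), [32, 38).
Merge the second list: [-13, -8), [-2, 14), [17, 23).
[-18, 7) \ B = [-18, -13), [-8, -2).
[21, 29) \ B = [23, 29).
[32, 38): nothing removed.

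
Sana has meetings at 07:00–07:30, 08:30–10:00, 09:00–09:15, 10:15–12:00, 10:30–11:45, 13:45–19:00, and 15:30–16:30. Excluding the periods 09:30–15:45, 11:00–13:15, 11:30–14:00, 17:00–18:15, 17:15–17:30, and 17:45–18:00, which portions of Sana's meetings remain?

Merge the first list: 07:00–07:30, 08:30–10:00, 10:15–12:00, 13:45–19:00.
Merge the second list: 09:30–15:45, 17:00–18:15.
07:00–07:30: no B overlap → unchanged.
08:30–10:00 minus B → 08:30–09:30.
10:15–12:00: fully covered by B → removed.
13:45–19:00 minus B → 15:45–17:00, 18:15–19:00.

07:00–07:30, 08:30–09:30, 15:45–17:00, 18:15–19:00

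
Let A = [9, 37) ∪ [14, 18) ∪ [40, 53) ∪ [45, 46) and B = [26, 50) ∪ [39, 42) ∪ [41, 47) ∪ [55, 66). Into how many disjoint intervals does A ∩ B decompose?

A, merged: [9, 37), [40, 53).
B, merged: [26, 50), [55, 66).
A ∩ B = [26, 37), [40, 50).
That is 2 disjoint pieces.

2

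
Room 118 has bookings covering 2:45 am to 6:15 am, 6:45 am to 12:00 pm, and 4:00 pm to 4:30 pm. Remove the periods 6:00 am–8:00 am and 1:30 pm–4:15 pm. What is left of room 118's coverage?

2:45 am–6:15 am minus B → 2:45 am–6:00 am.
6:45 am–12:00 pm minus B → 8:00 am–12:00 pm.
4:00 pm–4:30 pm minus B → 4:15 pm–4:30 pm.

2:45 am–6:00 am, 8:00 am–12:00 pm, 4:15 pm–4:30 pm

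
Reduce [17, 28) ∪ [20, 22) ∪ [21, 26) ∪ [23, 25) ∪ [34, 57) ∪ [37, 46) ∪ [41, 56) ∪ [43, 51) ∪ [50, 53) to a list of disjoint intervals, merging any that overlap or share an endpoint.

[17, 28) ∪ [34, 57)

[20, 22) overlaps/touches [17, 28) → extend to [17, 28).
[21, 26) overlaps/touches [17, 28) → extend to [17, 28).
[23, 25) overlaps/touches [17, 28) → extend to [17, 28).
[34, 57) is disjoint → start new block.
[37, 46) overlaps/touches [34, 57) → extend to [34, 57).
[41, 56) overlaps/touches [34, 57) → extend to [34, 57).
[43, 51) overlaps/touches [34, 57) → extend to [34, 57).
[50, 53) overlaps/touches [34, 57) → extend to [34, 57).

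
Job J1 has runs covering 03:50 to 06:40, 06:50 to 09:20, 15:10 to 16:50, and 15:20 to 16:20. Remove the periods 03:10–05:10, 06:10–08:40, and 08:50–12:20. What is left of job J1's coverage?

A, merged: 03:50–06:40, 06:50–09:20, 15:10–16:50.
03:50–06:40 with B removed leaves 05:10–06:10.
06:50–09:20 with B removed leaves 08:40–08:50.
15:10–16:50 is untouched.

05:10–06:10, 08:40–08:50, 15:10–16:50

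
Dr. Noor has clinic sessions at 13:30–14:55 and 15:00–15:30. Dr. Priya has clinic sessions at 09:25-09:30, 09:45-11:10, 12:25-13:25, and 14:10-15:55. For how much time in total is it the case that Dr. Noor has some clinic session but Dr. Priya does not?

40 min

A \ B = 13:30–14:10.
Total: 40 min.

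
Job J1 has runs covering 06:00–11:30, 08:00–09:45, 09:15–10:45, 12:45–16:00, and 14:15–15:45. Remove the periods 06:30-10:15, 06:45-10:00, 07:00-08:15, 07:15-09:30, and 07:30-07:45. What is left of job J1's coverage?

06:00–06:30, 10:15–11:30, 12:45–16:00

A, merged: 06:00–11:30, 12:45–16:00.
B, merged: 06:30–10:15.
06:00–11:30 minus B → 06:00–06:30, 10:15–11:30.
12:45–16:00: no B overlap → unchanged.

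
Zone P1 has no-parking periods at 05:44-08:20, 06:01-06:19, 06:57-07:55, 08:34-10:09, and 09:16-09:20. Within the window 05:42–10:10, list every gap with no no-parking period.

After merging, the occupied span is 05:44–08:20, 08:34–10:09.
Complement within 05:42–10:10: 05:42–05:44, 08:20–08:34, 10:09–10:10.

05:42–05:44, 08:20–08:34, 10:09–10:10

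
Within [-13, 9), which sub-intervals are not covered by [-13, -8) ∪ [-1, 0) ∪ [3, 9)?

[-8, -1) ∪ [0, 3)

The merged coverage is [-13, -8), [-1, 0), [3, 9).
Uncovered inside [-13, 9): [-8, -1), [0, 3).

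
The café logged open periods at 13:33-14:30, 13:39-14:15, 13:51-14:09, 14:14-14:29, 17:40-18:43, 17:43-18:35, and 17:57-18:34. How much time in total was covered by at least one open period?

Merged: 13:33–14:30, 17:40–18:43.
Lengths: 57 min + 1 h 3 min = 2 h.

2 h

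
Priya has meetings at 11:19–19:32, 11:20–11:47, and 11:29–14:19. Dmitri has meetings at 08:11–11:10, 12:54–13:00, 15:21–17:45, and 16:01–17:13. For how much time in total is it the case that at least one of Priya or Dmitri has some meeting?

A, merged: 11:19–19:32.
B, merged: 08:11–11:10, 12:54–13:00, 15:21–17:45.
A ∪ B = 08:11–11:10, 11:19–19:32.
Total: 2 h 59 min + 8 h 13 min = 11 h 12 min.

11 h 12 min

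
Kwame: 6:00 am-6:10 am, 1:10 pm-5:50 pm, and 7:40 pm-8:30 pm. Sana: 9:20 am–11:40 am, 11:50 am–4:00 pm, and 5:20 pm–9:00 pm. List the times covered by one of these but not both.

6:00 am–6:10 am, 9:20 am–11:40 am, 11:50 am–1:10 pm, 4:00 pm–5:20 pm, 5:50 pm–7:40 pm, 8:30 pm–9:00 pm

Only in the first: 6:00 am–6:10 am, 4:00 pm–5:20 pm.
Only in the second: 9:20 am–11:40 am, 11:50 am–1:10 pm, 5:50 pm–7:40 pm, 8:30 pm–9:00 pm.
Together these are the periods covered by exactly one.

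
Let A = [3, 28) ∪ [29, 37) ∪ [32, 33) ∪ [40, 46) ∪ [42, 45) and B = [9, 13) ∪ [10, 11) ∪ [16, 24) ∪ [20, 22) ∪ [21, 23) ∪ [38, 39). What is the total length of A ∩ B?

Merge the first list: [3, 28), [29, 37), [40, 46).
Merge the second list: [9, 13), [16, 24), [38, 39).
A ∩ B = [9, 13), [16, 24).
Total: 4 + 8 = 12.

12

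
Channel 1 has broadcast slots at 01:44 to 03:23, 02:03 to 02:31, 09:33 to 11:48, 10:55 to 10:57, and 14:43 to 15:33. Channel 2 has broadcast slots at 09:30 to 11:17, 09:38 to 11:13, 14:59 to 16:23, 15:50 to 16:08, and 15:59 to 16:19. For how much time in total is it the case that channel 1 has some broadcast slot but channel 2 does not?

A, merged: 01:44–03:23, 09:33–11:48, 14:43–15:33.
B, merged: 09:30–11:17, 14:59–16:23.
A \ B = 01:44–03:23, 11:17–11:48, 14:43–14:59.
Total: 1 h 39 min + 31 min + 16 min = 2 h 26 min.

2 h 26 min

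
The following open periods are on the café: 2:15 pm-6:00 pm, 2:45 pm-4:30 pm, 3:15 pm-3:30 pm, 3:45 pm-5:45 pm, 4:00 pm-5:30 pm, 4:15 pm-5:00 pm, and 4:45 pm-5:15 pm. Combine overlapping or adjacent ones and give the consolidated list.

2:15 pm–6:00 pm

2:45 pm–4:30 pm overlaps/touches 2:15 pm–6:00 pm → extend to 2:15 pm–6:00 pm.
3:15 pm–3:30 pm overlaps/touches 2:15 pm–6:00 pm → extend to 2:15 pm–6:00 pm.
3:45 pm–5:45 pm overlaps/touches 2:15 pm–6:00 pm → extend to 2:15 pm–6:00 pm.
4:00 pm–5:30 pm overlaps/touches 2:15 pm–6:00 pm → extend to 2:15 pm–6:00 pm.
4:15 pm–5:00 pm overlaps/touches 2:15 pm–6:00 pm → extend to 2:15 pm–6:00 pm.
4:45 pm–5:15 pm overlaps/touches 2:15 pm–6:00 pm → extend to 2:15 pm–6:00 pm.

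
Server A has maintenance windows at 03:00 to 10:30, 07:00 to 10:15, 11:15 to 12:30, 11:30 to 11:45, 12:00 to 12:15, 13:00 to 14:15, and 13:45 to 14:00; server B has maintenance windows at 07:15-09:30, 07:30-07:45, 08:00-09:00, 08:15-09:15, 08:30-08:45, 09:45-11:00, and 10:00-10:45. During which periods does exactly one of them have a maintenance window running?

03:00–07:15, 09:30–09:45, 10:30–11:00, 11:15–12:30, 13:00–14:15

First set merges to 03:00–10:30, 11:15–12:30, 13:00–14:15.
Second set merges to 07:15–09:30, 09:45–11:00.
A but not B: 03:00–07:15, 09:30–09:45, 11:15–12:30, 13:00–14:15.
B but not A: 10:30–11:00.
Combining gives A △ B.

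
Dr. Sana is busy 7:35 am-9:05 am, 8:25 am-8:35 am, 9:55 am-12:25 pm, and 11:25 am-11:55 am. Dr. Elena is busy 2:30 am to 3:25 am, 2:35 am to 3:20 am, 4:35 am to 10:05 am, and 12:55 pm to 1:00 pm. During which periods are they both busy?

7:35 am-9:05 am, 9:55 am-10:05 am

A, merged: 7:35 am-9:05 am, 9:55 am-12:25 pm.
B, merged: 2:30 am-3:25 am, 4:35 am-10:05 am, 12:55 pm-1:00 pm.
7:35 am-9:05 am ∩ B → 7:35 am-9:05 am.
9:55 am-12:25 pm ∩ B → 9:55 am-10:05 am.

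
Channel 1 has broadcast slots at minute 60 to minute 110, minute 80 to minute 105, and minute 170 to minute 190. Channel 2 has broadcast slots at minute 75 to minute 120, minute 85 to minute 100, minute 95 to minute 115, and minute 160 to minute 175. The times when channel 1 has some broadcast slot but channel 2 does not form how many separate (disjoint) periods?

2

A, merged: minute 60 to minute 110, minute 170 to minute 190.
B, merged: minute 75 to minute 120, minute 160 to minute 175.
A \ B = minute 60 to minute 75, minute 175 to minute 190.
That is 2 disjoint pieces.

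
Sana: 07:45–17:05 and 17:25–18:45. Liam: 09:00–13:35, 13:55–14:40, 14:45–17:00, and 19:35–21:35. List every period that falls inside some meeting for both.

07:45–17:05 ∩ B → 09:00–13:35, 13:55–14:40, 14:45–17:00.
17:25–18:45 meets no B interval.

09:00–13:35, 13:55–14:40, 14:45–17:00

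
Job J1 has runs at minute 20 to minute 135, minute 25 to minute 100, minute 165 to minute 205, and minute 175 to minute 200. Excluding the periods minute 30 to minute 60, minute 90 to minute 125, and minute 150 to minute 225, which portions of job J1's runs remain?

First set merges to minute 20 to minute 135, minute 165 to minute 205.
minute 20 to minute 135 minus B → minute 20 to minute 30, minute 60 to minute 90, minute 125 to minute 135.
minute 165 to minute 205: fully covered by B → removed.

minute 20 to minute 30, minute 60 to minute 90, minute 125 to minute 135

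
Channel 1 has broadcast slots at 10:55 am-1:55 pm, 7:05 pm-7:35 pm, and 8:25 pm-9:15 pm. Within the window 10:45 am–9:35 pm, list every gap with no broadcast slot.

10:45 am–10:55 am, 1:55 pm–7:05 pm, 7:35 pm–8:25 pm, 9:15 pm–9:35 pm

The merged coverage is 10:55 am–1:55 pm, 7:05 pm–7:35 pm, 8:25 pm–9:15 pm.
Gaps within 10:45 am–9:35 pm: 10:45 am–10:55 am, 1:55 pm–7:05 pm, 7:35 pm–8:25 pm, 9:15 pm–9:35 pm.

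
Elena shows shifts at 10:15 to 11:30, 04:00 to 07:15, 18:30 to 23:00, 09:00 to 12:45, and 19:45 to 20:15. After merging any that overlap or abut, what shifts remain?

04:00–07:15, 09:00–12:45, 18:30–23:00

Sort by start: 04:00–07:15, 09:00–12:45, 10:15–11:30, 18:30–23:00, 19:45–20:15.
09:00–12:45 is disjoint → start new block.
10:15–11:30 overlaps/touches 09:00–12:45 → extend to 09:00–12:45.
18:30–23:00 is disjoint → start new block.
19:45–20:15 overlaps/touches 18:30–23:00 → extend to 18:30–23:00.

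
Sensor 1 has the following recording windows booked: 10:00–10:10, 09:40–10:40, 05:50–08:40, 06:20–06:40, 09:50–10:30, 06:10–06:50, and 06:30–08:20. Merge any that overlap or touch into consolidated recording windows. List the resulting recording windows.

Sort by start: 05:50–08:40, 06:10–06:50, 06:20–06:40, 06:30–08:20, 09:40–10:40, 09:50–10:30, 10:00–10:10.
06:10–06:50 overlaps/touches 05:50–08:40 → extend to 05:50–08:40.
06:20–06:40 overlaps/touches 05:50–08:40 → extend to 05:50–08:40.
06:30–08:20 overlaps/touches 05:50–08:40 → extend to 05:50–08:40.
09:40–10:40 is disjoint → start new block.
09:50–10:30 overlaps/touches 09:40–10:40 → extend to 09:40–10:40.
10:00–10:10 overlaps/touches 09:40–10:40 → extend to 09:40–10:40.

05:50–08:40, 09:40–10:40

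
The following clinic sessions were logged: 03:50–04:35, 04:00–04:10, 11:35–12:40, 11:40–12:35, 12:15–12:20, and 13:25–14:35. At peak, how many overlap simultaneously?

Walk the sorted start/end points keeping a running depth.
The depth first hits 3 at 12:15.

3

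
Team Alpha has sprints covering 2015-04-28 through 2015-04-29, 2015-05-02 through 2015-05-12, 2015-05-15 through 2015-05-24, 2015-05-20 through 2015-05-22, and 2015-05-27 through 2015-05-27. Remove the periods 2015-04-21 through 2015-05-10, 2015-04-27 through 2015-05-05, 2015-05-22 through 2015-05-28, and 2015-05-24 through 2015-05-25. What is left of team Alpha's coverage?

2015-05-11 through 2015-05-12, 2015-05-15 through 2015-05-21

Merge the first list: 2015-04-28 through 2015-04-29, 2015-05-02 through 2015-05-12, 2015-05-15 through 2015-05-24, 2015-05-27 through 2015-05-27.
Merge the second list: 2015-04-21 through 2015-05-10, 2015-05-22 through 2015-05-28.
2015-04-28 through 2015-04-29: fully covered by B → removed.
2015-05-02 through 2015-05-12 minus B → 2015-05-11 through 2015-05-12.
2015-05-15 through 2015-05-24 minus B → 2015-05-15 through 2015-05-21.
2015-05-27 through 2015-05-27: fully covered by B → removed.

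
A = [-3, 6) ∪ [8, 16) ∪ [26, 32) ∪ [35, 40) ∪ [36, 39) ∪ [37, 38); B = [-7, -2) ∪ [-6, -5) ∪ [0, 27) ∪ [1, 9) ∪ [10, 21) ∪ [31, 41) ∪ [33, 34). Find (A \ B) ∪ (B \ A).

First set merges to [-3, 6), [8, 16), [26, 32), [35, 40).
Second set merges to [-7, -2), [0, 27), [31, 41).
Only in the first: [-2, 0), [27, 31).
Only in the second: [-7, -3), [6, 8), [16, 26), [32, 35), [40, 41).
Together these are the periods covered by exactly one.

[-7, -3) ∪ [-2, 0) ∪ [6, 8) ∪ [16, 26) ∪ [27, 31) ∪ [32, 35) ∪ [40, 41)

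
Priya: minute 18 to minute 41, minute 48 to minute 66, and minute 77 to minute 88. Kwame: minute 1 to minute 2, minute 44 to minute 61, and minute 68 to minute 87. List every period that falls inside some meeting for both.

minute 18 to minute 41 meets no B interval.
minute 48 to minute 66 ∩ B → minute 48 to minute 61.
minute 77 to minute 88 ∩ B → minute 77 to minute 87.

minute 48 to minute 61, minute 77 to minute 87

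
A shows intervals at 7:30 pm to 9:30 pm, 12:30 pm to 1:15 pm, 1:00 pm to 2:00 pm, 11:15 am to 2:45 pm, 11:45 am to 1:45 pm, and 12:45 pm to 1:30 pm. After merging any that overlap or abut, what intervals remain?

Sort by start: 11:15 am–2:45 pm, 11:45 am–1:45 pm, 12:30 pm–1:15 pm, 12:45 pm–1:30 pm, 1:00 pm–2:00 pm, 7:30 pm–9:30 pm.
11:45 am–1:45 pm overlaps/touches 11:15 am–2:45 pm → extend to 11:15 am–2:45 pm.
12:30 pm–1:15 pm overlaps/touches 11:15 am–2:45 pm → extend to 11:15 am–2:45 pm.
12:45 pm–1:30 pm overlaps/touches 11:15 am–2:45 pm → extend to 11:15 am–2:45 pm.
1:00 pm–2:00 pm overlaps/touches 11:15 am–2:45 pm → extend to 11:15 am–2:45 pm.
7:30 pm–9:30 pm is disjoint → start new block.

11:15 am–2:45 pm, 7:30 pm–9:30 pm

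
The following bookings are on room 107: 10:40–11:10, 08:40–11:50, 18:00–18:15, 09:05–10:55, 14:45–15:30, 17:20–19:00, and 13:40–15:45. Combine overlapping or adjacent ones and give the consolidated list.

Sort by start: 08:40-11:50, 09:05-10:55, 10:40-11:10, 13:40-15:45, 14:45-15:30, 17:20-19:00, 18:00-18:15.
09:05-10:55 overlaps/touches 08:40-11:50 → extend to 08:40-11:50.
10:40-11:10 overlaps/touches 08:40-11:50 → extend to 08:40-11:50.
13:40-15:45 is disjoint → start new block.
14:45-15:30 overlaps/touches 13:40-15:45 → extend to 13:40-15:45.
17:20-19:00 is disjoint → start new block.
18:00-18:15 overlaps/touches 17:20-19:00 → extend to 17:20-19:00.

08:40-11:50, 13:40-15:45, 17:20-19:00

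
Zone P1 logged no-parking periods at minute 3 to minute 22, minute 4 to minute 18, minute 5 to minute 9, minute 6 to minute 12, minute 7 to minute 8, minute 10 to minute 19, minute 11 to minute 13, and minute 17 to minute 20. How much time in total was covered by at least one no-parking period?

19 minutes

Merged: minute 3 to minute 22.
Length: 19 minutes.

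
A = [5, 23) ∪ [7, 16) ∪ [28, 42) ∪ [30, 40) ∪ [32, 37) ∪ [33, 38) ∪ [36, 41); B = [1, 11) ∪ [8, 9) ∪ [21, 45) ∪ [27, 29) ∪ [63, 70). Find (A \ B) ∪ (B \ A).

[1, 5) ∪ [11, 21) ∪ [23, 28) ∪ [42, 45) ∪ [63, 70)

Merge the first list: [5, 23), [28, 42).
Merge the second list: [1, 11), [21, 45), [63, 70).
A but not B: [11, 21).
B but not A: [1, 5), [23, 28), [42, 45), [63, 70).
Combining gives A △ B.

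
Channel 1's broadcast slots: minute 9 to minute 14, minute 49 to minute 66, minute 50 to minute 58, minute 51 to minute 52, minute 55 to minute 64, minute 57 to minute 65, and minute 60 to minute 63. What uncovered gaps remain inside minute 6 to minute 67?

minute 6 to minute 9, minute 14 to minute 49, minute 66 to minute 67

The merged coverage is minute 9 to minute 14, minute 49 to minute 66.
Complement within minute 6 to minute 67: minute 6 to minute 9, minute 14 to minute 49, minute 66 to minute 67.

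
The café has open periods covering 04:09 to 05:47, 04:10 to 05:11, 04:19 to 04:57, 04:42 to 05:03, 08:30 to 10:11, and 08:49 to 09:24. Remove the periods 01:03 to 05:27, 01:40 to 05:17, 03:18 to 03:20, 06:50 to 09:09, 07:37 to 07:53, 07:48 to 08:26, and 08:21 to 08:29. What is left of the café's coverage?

05:27–05:47, 09:09–10:11

A, merged: 04:09–05:47, 08:30–10:11.
B, merged: 01:03–05:27, 06:50–09:09.
04:09–05:47 \ B = 05:27–05:47.
08:30–10:11 \ B = 09:09–10:11.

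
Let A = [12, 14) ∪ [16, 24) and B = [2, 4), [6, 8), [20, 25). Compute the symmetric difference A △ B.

Only in the first: [12, 14), [16, 20).
Only in the second: [2, 4), [6, 8), [24, 25).
Together these are the periods covered by exactly one.

[2, 4) ∪ [6, 8) ∪ [12, 14) ∪ [16, 20) ∪ [24, 25)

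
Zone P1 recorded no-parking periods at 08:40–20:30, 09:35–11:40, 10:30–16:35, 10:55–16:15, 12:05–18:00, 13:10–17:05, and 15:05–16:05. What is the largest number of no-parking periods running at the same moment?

Walk the sorted start/end points keeping a running depth.
The depth first hits 6 at 15:05.

6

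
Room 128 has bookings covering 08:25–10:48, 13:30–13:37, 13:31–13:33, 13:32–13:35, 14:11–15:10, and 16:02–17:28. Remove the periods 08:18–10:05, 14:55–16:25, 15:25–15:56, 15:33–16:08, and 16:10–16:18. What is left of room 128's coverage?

10:05-10:48, 13:30-13:37, 14:11-14:55, 16:25-17:28

A, merged: 08:25-10:48, 13:30-13:37, 14:11-15:10, 16:02-17:28.
B, merged: 08:18-10:05, 14:55-16:25.
08:25-10:48 \ B = 10:05-10:48.
13:30-13:37: nothing removed.
14:11-15:10 \ B = 14:11-14:55.
16:02-17:28 \ B = 16:25-17:28.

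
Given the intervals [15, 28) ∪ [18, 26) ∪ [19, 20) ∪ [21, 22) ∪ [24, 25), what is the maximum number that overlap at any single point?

3

Walk the sorted start/end points keeping a running depth.
The depth first hits 3 at 19.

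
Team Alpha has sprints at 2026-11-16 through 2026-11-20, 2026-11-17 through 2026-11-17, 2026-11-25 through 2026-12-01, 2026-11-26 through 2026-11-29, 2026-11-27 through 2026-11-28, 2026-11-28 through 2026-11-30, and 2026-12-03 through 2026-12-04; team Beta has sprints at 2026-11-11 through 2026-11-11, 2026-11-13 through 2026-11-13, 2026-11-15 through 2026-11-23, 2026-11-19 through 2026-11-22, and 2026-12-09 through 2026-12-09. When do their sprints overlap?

2026-11-16 through 2026-11-20

Merge the first list: 2026-11-16 through 2026-11-20, 2026-11-25 through 2026-12-01, 2026-12-03 through 2026-12-04.
Merge the second list: 2026-11-11 through 2026-11-11, 2026-11-13 through 2026-11-13, 2026-11-15 through 2026-11-23, 2026-12-09 through 2026-12-09.
2026-11-16 through 2026-11-20 ∩ B → 2026-11-16 through 2026-11-20.
2026-11-25 through 2026-12-01 meets no B interval.
2026-12-03 through 2026-12-04 meets no B interval.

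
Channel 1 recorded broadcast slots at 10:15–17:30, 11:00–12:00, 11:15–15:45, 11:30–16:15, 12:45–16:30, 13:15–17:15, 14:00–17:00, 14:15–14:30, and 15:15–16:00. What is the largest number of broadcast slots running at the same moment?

7

Sweep endpoints in order; track running count of active intervals.
Peak of 7 reached at 14:15.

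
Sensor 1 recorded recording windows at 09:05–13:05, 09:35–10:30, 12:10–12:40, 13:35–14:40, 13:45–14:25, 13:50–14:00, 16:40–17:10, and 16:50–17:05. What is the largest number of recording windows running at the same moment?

Sweep endpoints in order; track running count of active intervals.
Peak of 3 reached at 13:50.

3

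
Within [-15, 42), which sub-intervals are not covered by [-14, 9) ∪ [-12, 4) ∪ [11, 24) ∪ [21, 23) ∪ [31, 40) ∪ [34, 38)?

Covered (merged): [-14, 9), [11, 24), [31, 40).
Complement within [-15, 42): [-15, -14), [9, 11), [24, 31), [40, 42).

[-15, -14) ∪ [9, 11) ∪ [24, 31) ∪ [40, 42)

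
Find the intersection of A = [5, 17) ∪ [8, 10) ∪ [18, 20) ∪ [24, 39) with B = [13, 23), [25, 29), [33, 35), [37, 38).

[13, 17) ∪ [18, 20) ∪ [25, 29) ∪ [33, 35) ∪ [37, 38)

First set merges to [5, 17), [18, 20), [24, 39).
[5, 17) ∩ B → [13, 17).
[18, 20) ∩ B → [18, 20).
[24, 39) ∩ B → [25, 29), [33, 35), [37, 38).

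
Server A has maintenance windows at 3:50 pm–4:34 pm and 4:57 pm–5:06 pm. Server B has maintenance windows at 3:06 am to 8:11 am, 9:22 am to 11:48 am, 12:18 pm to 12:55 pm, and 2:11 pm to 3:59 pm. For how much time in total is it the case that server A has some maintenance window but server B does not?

44 min

A \ B = 3:59 pm–4:34 pm, 4:57 pm–5:06 pm.
Total: 35 min + 9 min = 44 min.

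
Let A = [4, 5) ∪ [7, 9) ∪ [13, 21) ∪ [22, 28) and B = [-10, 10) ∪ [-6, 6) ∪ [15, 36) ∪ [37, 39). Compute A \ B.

B, merged: [-10, 10), [15, 36), [37, 39).
[4, 5): entirely removed.
[7, 9): entirely removed.
[13, 21) \ B = [13, 15).
[22, 28): entirely removed.

[13, 15)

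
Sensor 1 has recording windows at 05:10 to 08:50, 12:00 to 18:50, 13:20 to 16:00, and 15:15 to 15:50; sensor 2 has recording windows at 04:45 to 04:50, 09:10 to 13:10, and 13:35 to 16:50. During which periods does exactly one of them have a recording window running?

A, merged: 05:10–08:50, 12:00–18:50.
Only in the first: 05:10–08:50, 13:10–13:35, 16:50–18:50.
Only in the second: 04:45–04:50, 09:10–12:00.
Together these are the periods covered by exactly one.

04:45–04:50, 05:10–08:50, 09:10–12:00, 13:10–13:35, 16:50–18:50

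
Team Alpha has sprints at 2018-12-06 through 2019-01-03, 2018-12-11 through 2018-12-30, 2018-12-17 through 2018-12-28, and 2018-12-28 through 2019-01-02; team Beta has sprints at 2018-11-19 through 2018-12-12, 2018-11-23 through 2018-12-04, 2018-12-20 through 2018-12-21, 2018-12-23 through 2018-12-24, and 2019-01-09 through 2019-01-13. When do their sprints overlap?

2018-12-06 through 2018-12-12, 2018-12-20 through 2018-12-21, 2018-12-23 through 2018-12-24

Merge the first list: 2018-12-06 through 2019-01-03.
Merge the second list: 2018-11-19 through 2018-12-12, 2018-12-20 through 2018-12-21, 2018-12-23 through 2018-12-24, 2019-01-09 through 2019-01-13.
2018-12-06 through 2019-01-03 meets the second set on 2018-12-06 through 2018-12-12, 2018-12-20 through 2018-12-21, 2018-12-23 through 2018-12-24.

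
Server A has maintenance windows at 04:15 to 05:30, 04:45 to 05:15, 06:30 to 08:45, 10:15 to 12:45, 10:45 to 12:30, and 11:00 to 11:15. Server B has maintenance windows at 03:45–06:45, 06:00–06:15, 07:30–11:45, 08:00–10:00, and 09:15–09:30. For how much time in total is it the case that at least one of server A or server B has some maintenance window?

First set merges to 04:15-05:30, 06:30-08:45, 10:15-12:45.
Second set merges to 03:45-06:45, 07:30-11:45.
A ∪ B = 03:45-12:45.
Total: 9 h.

9 h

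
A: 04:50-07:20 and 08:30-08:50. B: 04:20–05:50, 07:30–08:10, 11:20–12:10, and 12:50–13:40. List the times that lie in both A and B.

04:50-07:20 ∩ B → 04:50-05:50.
08:30-08:50 meets no B interval.

04:50-05:50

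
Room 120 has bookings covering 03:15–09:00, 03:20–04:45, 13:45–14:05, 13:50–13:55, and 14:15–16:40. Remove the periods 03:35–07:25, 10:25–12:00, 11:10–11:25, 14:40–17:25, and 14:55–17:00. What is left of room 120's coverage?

A, merged: 03:15–09:00, 13:45–14:05, 14:15–16:40.
B, merged: 03:35–07:25, 10:25–12:00, 14:40–17:25.
03:15–09:00 \ B = 03:15–03:35, 07:25–09:00.
13:45–14:05: nothing removed.
14:15–16:40 \ B = 14:15–14:40.

03:15–03:35, 07:25–09:00, 13:45–14:05, 14:15–14:40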